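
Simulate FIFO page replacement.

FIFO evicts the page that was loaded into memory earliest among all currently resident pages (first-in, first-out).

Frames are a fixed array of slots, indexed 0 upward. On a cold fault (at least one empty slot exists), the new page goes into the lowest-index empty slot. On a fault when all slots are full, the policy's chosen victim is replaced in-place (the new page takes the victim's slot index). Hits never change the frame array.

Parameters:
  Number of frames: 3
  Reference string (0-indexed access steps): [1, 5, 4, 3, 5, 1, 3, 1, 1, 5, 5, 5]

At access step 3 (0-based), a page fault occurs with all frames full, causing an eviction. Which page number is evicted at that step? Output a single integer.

Step 0: ref 1 -> FAULT, frames=[1,-,-]
Step 1: ref 5 -> FAULT, frames=[1,5,-]
Step 2: ref 4 -> FAULT, frames=[1,5,4]
Step 3: ref 3 -> FAULT, evict 1, frames=[3,5,4]
At step 3: evicted page 1

Answer: 1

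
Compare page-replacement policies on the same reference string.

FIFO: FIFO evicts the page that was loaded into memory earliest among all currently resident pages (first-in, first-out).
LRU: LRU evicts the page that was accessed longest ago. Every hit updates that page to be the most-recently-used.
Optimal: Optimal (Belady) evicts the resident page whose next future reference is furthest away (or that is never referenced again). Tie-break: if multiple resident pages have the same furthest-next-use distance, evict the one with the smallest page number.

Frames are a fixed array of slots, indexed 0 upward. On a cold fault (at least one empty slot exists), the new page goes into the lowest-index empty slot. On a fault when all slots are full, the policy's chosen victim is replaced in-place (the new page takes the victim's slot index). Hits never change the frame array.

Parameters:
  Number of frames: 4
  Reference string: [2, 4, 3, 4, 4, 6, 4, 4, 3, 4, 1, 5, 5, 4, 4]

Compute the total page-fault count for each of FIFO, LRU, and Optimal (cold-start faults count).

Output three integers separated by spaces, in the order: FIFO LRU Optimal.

Answer: 7 6 6

Derivation:
--- FIFO ---
  step 0: ref 2 -> FAULT, frames=[2,-,-,-] (faults so far: 1)
  step 1: ref 4 -> FAULT, frames=[2,4,-,-] (faults so far: 2)
  step 2: ref 3 -> FAULT, frames=[2,4,3,-] (faults so far: 3)
  step 3: ref 4 -> HIT, frames=[2,4,3,-] (faults so far: 3)
  step 4: ref 4 -> HIT, frames=[2,4,3,-] (faults so far: 3)
  step 5: ref 6 -> FAULT, frames=[2,4,3,6] (faults so far: 4)
  step 6: ref 4 -> HIT, frames=[2,4,3,6] (faults so far: 4)
  step 7: ref 4 -> HIT, frames=[2,4,3,6] (faults so far: 4)
  step 8: ref 3 -> HIT, frames=[2,4,3,6] (faults so far: 4)
  step 9: ref 4 -> HIT, frames=[2,4,3,6] (faults so far: 4)
  step 10: ref 1 -> FAULT, evict 2, frames=[1,4,3,6] (faults so far: 5)
  step 11: ref 5 -> FAULT, evict 4, frames=[1,5,3,6] (faults so far: 6)
  step 12: ref 5 -> HIT, frames=[1,5,3,6] (faults so far: 6)
  step 13: ref 4 -> FAULT, evict 3, frames=[1,5,4,6] (faults so far: 7)
  step 14: ref 4 -> HIT, frames=[1,5,4,6] (faults so far: 7)
  FIFO total faults: 7
--- LRU ---
  step 0: ref 2 -> FAULT, frames=[2,-,-,-] (faults so far: 1)
  step 1: ref 4 -> FAULT, frames=[2,4,-,-] (faults so far: 2)
  step 2: ref 3 -> FAULT, frames=[2,4,3,-] (faults so far: 3)
  step 3: ref 4 -> HIT, frames=[2,4,3,-] (faults so far: 3)
  step 4: ref 4 -> HIT, frames=[2,4,3,-] (faults so far: 3)
  step 5: ref 6 -> FAULT, frames=[2,4,3,6] (faults so far: 4)
  step 6: ref 4 -> HIT, frames=[2,4,3,6] (faults so far: 4)
  step 7: ref 4 -> HIT, frames=[2,4,3,6] (faults so far: 4)
  step 8: ref 3 -> HIT, frames=[2,4,3,6] (faults so far: 4)
  step 9: ref 4 -> HIT, frames=[2,4,3,6] (faults so far: 4)
  step 10: ref 1 -> FAULT, evict 2, frames=[1,4,3,6] (faults so far: 5)
  step 11: ref 5 -> FAULT, evict 6, frames=[1,4,3,5] (faults so far: 6)
  step 12: ref 5 -> HIT, frames=[1,4,3,5] (faults so far: 6)
  step 13: ref 4 -> HIT, frames=[1,4,3,5] (faults so far: 6)
  step 14: ref 4 -> HIT, frames=[1,4,3,5] (faults so far: 6)
  LRU total faults: 6
--- Optimal ---
  step 0: ref 2 -> FAULT, frames=[2,-,-,-] (faults so far: 1)
  step 1: ref 4 -> FAULT, frames=[2,4,-,-] (faults so far: 2)
  step 2: ref 3 -> FAULT, frames=[2,4,3,-] (faults so far: 3)
  step 3: ref 4 -> HIT, frames=[2,4,3,-] (faults so far: 3)
  step 4: ref 4 -> HIT, frames=[2,4,3,-] (faults so far: 3)
  step 5: ref 6 -> FAULT, frames=[2,4,3,6] (faults so far: 4)
  step 6: ref 4 -> HIT, frames=[2,4,3,6] (faults so far: 4)
  step 7: ref 4 -> HIT, frames=[2,4,3,6] (faults so far: 4)
  step 8: ref 3 -> HIT, frames=[2,4,3,6] (faults so far: 4)
  step 9: ref 4 -> HIT, frames=[2,4,3,6] (faults so far: 4)
  step 10: ref 1 -> FAULT, evict 2, frames=[1,4,3,6] (faults so far: 5)
  step 11: ref 5 -> FAULT, evict 1, frames=[5,4,3,6] (faults so far: 6)
  step 12: ref 5 -> HIT, frames=[5,4,3,6] (faults so far: 6)
  step 13: ref 4 -> HIT, frames=[5,4,3,6] (faults so far: 6)
  step 14: ref 4 -> HIT, frames=[5,4,3,6] (faults so far: 6)
  Optimal total faults: 6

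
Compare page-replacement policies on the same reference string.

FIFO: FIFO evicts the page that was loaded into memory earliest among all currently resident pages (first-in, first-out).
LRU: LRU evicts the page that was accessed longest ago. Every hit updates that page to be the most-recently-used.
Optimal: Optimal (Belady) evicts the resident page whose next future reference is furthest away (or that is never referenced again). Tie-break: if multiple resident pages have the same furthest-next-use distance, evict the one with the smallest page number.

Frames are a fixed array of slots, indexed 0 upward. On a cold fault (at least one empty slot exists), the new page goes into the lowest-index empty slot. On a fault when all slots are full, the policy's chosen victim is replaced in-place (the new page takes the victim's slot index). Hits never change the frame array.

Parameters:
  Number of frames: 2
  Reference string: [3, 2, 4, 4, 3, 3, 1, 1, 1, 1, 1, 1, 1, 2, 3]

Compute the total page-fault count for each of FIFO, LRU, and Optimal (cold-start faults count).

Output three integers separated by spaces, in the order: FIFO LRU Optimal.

Answer: 7 7 5

Derivation:
--- FIFO ---
  step 0: ref 3 -> FAULT, frames=[3,-] (faults so far: 1)
  step 1: ref 2 -> FAULT, frames=[3,2] (faults so far: 2)
  step 2: ref 4 -> FAULT, evict 3, frames=[4,2] (faults so far: 3)
  step 3: ref 4 -> HIT, frames=[4,2] (faults so far: 3)
  step 4: ref 3 -> FAULT, evict 2, frames=[4,3] (faults so far: 4)
  step 5: ref 3 -> HIT, frames=[4,3] (faults so far: 4)
  step 6: ref 1 -> FAULT, evict 4, frames=[1,3] (faults so far: 5)
  step 7: ref 1 -> HIT, frames=[1,3] (faults so far: 5)
  step 8: ref 1 -> HIT, frames=[1,3] (faults so far: 5)
  step 9: ref 1 -> HIT, frames=[1,3] (faults so far: 5)
  step 10: ref 1 -> HIT, frames=[1,3] (faults so far: 5)
  step 11: ref 1 -> HIT, frames=[1,3] (faults so far: 5)
  step 12: ref 1 -> HIT, frames=[1,3] (faults so far: 5)
  step 13: ref 2 -> FAULT, evict 3, frames=[1,2] (faults so far: 6)
  step 14: ref 3 -> FAULT, evict 1, frames=[3,2] (faults so far: 7)
  FIFO total faults: 7
--- LRU ---
  step 0: ref 3 -> FAULT, frames=[3,-] (faults so far: 1)
  step 1: ref 2 -> FAULT, frames=[3,2] (faults so far: 2)
  step 2: ref 4 -> FAULT, evict 3, frames=[4,2] (faults so far: 3)
  step 3: ref 4 -> HIT, frames=[4,2] (faults so far: 3)
  step 4: ref 3 -> FAULT, evict 2, frames=[4,3] (faults so far: 4)
  step 5: ref 3 -> HIT, frames=[4,3] (faults so far: 4)
  step 6: ref 1 -> FAULT, evict 4, frames=[1,3] (faults so far: 5)
  step 7: ref 1 -> HIT, frames=[1,3] (faults so far: 5)
  step 8: ref 1 -> HIT, frames=[1,3] (faults so far: 5)
  step 9: ref 1 -> HIT, frames=[1,3] (faults so far: 5)
  step 10: ref 1 -> HIT, frames=[1,3] (faults so far: 5)
  step 11: ref 1 -> HIT, frames=[1,3] (faults so far: 5)
  step 12: ref 1 -> HIT, frames=[1,3] (faults so far: 5)
  step 13: ref 2 -> FAULT, evict 3, frames=[1,2] (faults so far: 6)
  step 14: ref 3 -> FAULT, evict 1, frames=[3,2] (faults so far: 7)
  LRU total faults: 7
--- Optimal ---
  step 0: ref 3 -> FAULT, frames=[3,-] (faults so far: 1)
  step 1: ref 2 -> FAULT, frames=[3,2] (faults so far: 2)
  step 2: ref 4 -> FAULT, evict 2, frames=[3,4] (faults so far: 3)
  step 3: ref 4 -> HIT, frames=[3,4] (faults so far: 3)
  step 4: ref 3 -> HIT, frames=[3,4] (faults so far: 3)
  step 5: ref 3 -> HIT, frames=[3,4] (faults so far: 3)
  step 6: ref 1 -> FAULT, evict 4, frames=[3,1] (faults so far: 4)
  step 7: ref 1 -> HIT, frames=[3,1] (faults so far: 4)
  step 8: ref 1 -> HIT, frames=[3,1] (faults so far: 4)
  step 9: ref 1 -> HIT, frames=[3,1] (faults so far: 4)
  step 10: ref 1 -> HIT, frames=[3,1] (faults so far: 4)
  step 11: ref 1 -> HIT, frames=[3,1] (faults so far: 4)
  step 12: ref 1 -> HIT, frames=[3,1] (faults so far: 4)
  step 13: ref 2 -> FAULT, evict 1, frames=[3,2] (faults so far: 5)
  step 14: ref 3 -> HIT, frames=[3,2] (faults so far: 5)
  Optimal total faults: 5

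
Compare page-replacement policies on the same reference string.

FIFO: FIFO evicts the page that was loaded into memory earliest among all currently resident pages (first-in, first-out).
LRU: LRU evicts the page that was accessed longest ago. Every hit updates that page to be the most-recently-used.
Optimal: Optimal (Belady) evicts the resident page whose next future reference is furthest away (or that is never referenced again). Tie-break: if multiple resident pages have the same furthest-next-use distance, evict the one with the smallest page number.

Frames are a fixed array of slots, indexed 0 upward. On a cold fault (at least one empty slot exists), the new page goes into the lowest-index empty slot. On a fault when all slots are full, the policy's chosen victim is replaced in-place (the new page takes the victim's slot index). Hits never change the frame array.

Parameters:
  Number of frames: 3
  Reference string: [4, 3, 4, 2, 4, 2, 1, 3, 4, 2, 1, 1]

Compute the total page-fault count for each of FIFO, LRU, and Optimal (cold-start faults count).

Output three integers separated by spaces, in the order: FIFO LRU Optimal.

--- FIFO ---
  step 0: ref 4 -> FAULT, frames=[4,-,-] (faults so far: 1)
  step 1: ref 3 -> FAULT, frames=[4,3,-] (faults so far: 2)
  step 2: ref 4 -> HIT, frames=[4,3,-] (faults so far: 2)
  step 3: ref 2 -> FAULT, frames=[4,3,2] (faults so far: 3)
  step 4: ref 4 -> HIT, frames=[4,3,2] (faults so far: 3)
  step 5: ref 2 -> HIT, frames=[4,3,2] (faults so far: 3)
  step 6: ref 1 -> FAULT, evict 4, frames=[1,3,2] (faults so far: 4)
  step 7: ref 3 -> HIT, frames=[1,3,2] (faults so far: 4)
  step 8: ref 4 -> FAULT, evict 3, frames=[1,4,2] (faults so far: 5)
  step 9: ref 2 -> HIT, frames=[1,4,2] (faults so far: 5)
  step 10: ref 1 -> HIT, frames=[1,4,2] (faults so far: 5)
  step 11: ref 1 -> HIT, frames=[1,4,2] (faults so far: 5)
  FIFO total faults: 5
--- LRU ---
  step 0: ref 4 -> FAULT, frames=[4,-,-] (faults so far: 1)
  step 1: ref 3 -> FAULT, frames=[4,3,-] (faults so far: 2)
  step 2: ref 4 -> HIT, frames=[4,3,-] (faults so far: 2)
  step 3: ref 2 -> FAULT, frames=[4,3,2] (faults so far: 3)
  step 4: ref 4 -> HIT, frames=[4,3,2] (faults so far: 3)
  step 5: ref 2 -> HIT, frames=[4,3,2] (faults so far: 3)
  step 6: ref 1 -> FAULT, evict 3, frames=[4,1,2] (faults so far: 4)
  step 7: ref 3 -> FAULT, evict 4, frames=[3,1,2] (faults so far: 5)
  step 8: ref 4 -> FAULT, evict 2, frames=[3,1,4] (faults so far: 6)
  step 9: ref 2 -> FAULT, evict 1, frames=[3,2,4] (faults so far: 7)
  step 10: ref 1 -> FAULT, evict 3, frames=[1,2,4] (faults so far: 8)
  step 11: ref 1 -> HIT, frames=[1,2,4] (faults so far: 8)
  LRU total faults: 8
--- Optimal ---
  step 0: ref 4 -> FAULT, frames=[4,-,-] (faults so far: 1)
  step 1: ref 3 -> FAULT, frames=[4,3,-] (faults so far: 2)
  step 2: ref 4 -> HIT, frames=[4,3,-] (faults so far: 2)
  step 3: ref 2 -> FAULT, frames=[4,3,2] (faults so far: 3)
  step 4: ref 4 -> HIT, frames=[4,3,2] (faults so far: 3)
  step 5: ref 2 -> HIT, frames=[4,3,2] (faults so far: 3)
  step 6: ref 1 -> FAULT, evict 2, frames=[4,3,1] (faults so far: 4)
  step 7: ref 3 -> HIT, frames=[4,3,1] (faults so far: 4)
  step 8: ref 4 -> HIT, frames=[4,3,1] (faults so far: 4)
  step 9: ref 2 -> FAULT, evict 3, frames=[4,2,1] (faults so far: 5)
  step 10: ref 1 -> HIT, frames=[4,2,1] (faults so far: 5)
  step 11: ref 1 -> HIT, frames=[4,2,1] (faults so far: 5)
  Optimal total faults: 5

Answer: 5 8 5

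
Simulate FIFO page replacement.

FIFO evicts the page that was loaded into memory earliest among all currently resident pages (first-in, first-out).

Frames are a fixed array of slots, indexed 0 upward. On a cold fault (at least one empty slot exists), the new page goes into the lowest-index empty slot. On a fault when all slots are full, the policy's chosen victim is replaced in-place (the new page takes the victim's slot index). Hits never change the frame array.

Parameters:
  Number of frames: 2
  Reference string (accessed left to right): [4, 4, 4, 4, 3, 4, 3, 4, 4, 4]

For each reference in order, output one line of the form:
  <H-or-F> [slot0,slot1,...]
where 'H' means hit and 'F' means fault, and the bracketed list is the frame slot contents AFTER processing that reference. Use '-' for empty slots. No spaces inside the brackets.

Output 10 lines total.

F [4,-]
H [4,-]
H [4,-]
H [4,-]
F [4,3]
H [4,3]
H [4,3]
H [4,3]
H [4,3]
H [4,3]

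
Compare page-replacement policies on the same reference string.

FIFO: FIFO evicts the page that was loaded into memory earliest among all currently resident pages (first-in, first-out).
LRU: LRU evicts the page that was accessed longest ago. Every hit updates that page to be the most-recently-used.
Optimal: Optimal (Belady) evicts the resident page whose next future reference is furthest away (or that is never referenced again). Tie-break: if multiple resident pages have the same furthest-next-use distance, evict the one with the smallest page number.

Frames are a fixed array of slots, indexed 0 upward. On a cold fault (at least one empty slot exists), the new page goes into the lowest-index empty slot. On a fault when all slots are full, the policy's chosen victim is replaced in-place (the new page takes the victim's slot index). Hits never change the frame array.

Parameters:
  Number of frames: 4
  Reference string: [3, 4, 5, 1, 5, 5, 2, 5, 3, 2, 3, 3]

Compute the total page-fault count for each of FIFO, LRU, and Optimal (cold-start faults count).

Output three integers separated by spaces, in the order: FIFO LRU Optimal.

--- FIFO ---
  step 0: ref 3 -> FAULT, frames=[3,-,-,-] (faults so far: 1)
  step 1: ref 4 -> FAULT, frames=[3,4,-,-] (faults so far: 2)
  step 2: ref 5 -> FAULT, frames=[3,4,5,-] (faults so far: 3)
  step 3: ref 1 -> FAULT, frames=[3,4,5,1] (faults so far: 4)
  step 4: ref 5 -> HIT, frames=[3,4,5,1] (faults so far: 4)
  step 5: ref 5 -> HIT, frames=[3,4,5,1] (faults so far: 4)
  step 6: ref 2 -> FAULT, evict 3, frames=[2,4,5,1] (faults so far: 5)
  step 7: ref 5 -> HIT, frames=[2,4,5,1] (faults so far: 5)
  step 8: ref 3 -> FAULT, evict 4, frames=[2,3,5,1] (faults so far: 6)
  step 9: ref 2 -> HIT, frames=[2,3,5,1] (faults so far: 6)
  step 10: ref 3 -> HIT, frames=[2,3,5,1] (faults so far: 6)
  step 11: ref 3 -> HIT, frames=[2,3,5,1] (faults so far: 6)
  FIFO total faults: 6
--- LRU ---
  step 0: ref 3 -> FAULT, frames=[3,-,-,-] (faults so far: 1)
  step 1: ref 4 -> FAULT, frames=[3,4,-,-] (faults so far: 2)
  step 2: ref 5 -> FAULT, frames=[3,4,5,-] (faults so far: 3)
  step 3: ref 1 -> FAULT, frames=[3,4,5,1] (faults so far: 4)
  step 4: ref 5 -> HIT, frames=[3,4,5,1] (faults so far: 4)
  step 5: ref 5 -> HIT, frames=[3,4,5,1] (faults so far: 4)
  step 6: ref 2 -> FAULT, evict 3, frames=[2,4,5,1] (faults so far: 5)
  step 7: ref 5 -> HIT, frames=[2,4,5,1] (faults so far: 5)
  step 8: ref 3 -> FAULT, evict 4, frames=[2,3,5,1] (faults so far: 6)
  step 9: ref 2 -> HIT, frames=[2,3,5,1] (faults so far: 6)
  step 10: ref 3 -> HIT, frames=[2,3,5,1] (faults so far: 6)
  step 11: ref 3 -> HIT, frames=[2,3,5,1] (faults so far: 6)
  LRU total faults: 6
--- Optimal ---
  step 0: ref 3 -> FAULT, frames=[3,-,-,-] (faults so far: 1)
  step 1: ref 4 -> FAULT, frames=[3,4,-,-] (faults so far: 2)
  step 2: ref 5 -> FAULT, frames=[3,4,5,-] (faults so far: 3)
  step 3: ref 1 -> FAULT, frames=[3,4,5,1] (faults so far: 4)
  step 4: ref 5 -> HIT, frames=[3,4,5,1] (faults so far: 4)
  step 5: ref 5 -> HIT, frames=[3,4,5,1] (faults so far: 4)
  step 6: ref 2 -> FAULT, evict 1, frames=[3,4,5,2] (faults so far: 5)
  step 7: ref 5 -> HIT, frames=[3,4,5,2] (faults so far: 5)
  step 8: ref 3 -> HIT, frames=[3,4,5,2] (faults so far: 5)
  step 9: ref 2 -> HIT, frames=[3,4,5,2] (faults so far: 5)
  step 10: ref 3 -> HIT, frames=[3,4,5,2] (faults so far: 5)
  step 11: ref 3 -> HIT, frames=[3,4,5,2] (faults so far: 5)
  Optimal total faults: 5

Answer: 6 6 5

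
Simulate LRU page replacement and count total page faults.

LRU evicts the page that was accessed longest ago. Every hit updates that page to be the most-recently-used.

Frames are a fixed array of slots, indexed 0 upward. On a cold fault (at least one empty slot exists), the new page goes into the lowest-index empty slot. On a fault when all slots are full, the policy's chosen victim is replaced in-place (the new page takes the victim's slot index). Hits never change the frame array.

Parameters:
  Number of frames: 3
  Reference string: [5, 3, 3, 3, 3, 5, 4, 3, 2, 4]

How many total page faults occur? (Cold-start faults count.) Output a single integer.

Step 0: ref 5 → FAULT, frames=[5,-,-]
Step 1: ref 3 → FAULT, frames=[5,3,-]
Step 2: ref 3 → HIT, frames=[5,3,-]
Step 3: ref 3 → HIT, frames=[5,3,-]
Step 4: ref 3 → HIT, frames=[5,3,-]
Step 5: ref 5 → HIT, frames=[5,3,-]
Step 6: ref 4 → FAULT, frames=[5,3,4]
Step 7: ref 3 → HIT, frames=[5,3,4]
Step 8: ref 2 → FAULT (evict 5), frames=[2,3,4]
Step 9: ref 4 → HIT, frames=[2,3,4]
Total faults: 4

Answer: 4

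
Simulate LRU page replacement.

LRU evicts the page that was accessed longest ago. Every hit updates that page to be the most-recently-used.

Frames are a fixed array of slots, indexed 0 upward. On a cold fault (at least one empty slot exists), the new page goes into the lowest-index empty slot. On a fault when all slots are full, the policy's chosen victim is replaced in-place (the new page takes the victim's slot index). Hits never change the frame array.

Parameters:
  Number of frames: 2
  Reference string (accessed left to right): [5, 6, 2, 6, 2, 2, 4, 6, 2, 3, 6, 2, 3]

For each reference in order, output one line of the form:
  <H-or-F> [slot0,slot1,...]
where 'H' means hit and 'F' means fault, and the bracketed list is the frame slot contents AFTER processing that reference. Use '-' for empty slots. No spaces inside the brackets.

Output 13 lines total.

F [5,-]
F [5,6]
F [2,6]
H [2,6]
H [2,6]
H [2,6]
F [2,4]
F [6,4]
F [6,2]
F [3,2]
F [3,6]
F [2,6]
F [2,3]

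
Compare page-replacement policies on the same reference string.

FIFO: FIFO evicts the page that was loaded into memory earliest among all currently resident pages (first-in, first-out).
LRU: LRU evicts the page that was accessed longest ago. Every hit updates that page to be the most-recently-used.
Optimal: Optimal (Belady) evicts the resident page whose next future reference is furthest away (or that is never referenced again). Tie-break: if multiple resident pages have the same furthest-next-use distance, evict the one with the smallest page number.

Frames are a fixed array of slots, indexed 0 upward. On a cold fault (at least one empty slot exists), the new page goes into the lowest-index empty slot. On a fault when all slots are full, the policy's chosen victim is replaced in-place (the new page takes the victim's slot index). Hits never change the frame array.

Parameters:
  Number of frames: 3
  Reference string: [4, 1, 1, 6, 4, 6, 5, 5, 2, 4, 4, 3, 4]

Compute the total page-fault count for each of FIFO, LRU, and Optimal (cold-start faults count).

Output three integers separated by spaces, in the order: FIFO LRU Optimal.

--- FIFO ---
  step 0: ref 4 -> FAULT, frames=[4,-,-] (faults so far: 1)
  step 1: ref 1 -> FAULT, frames=[4,1,-] (faults so far: 2)
  step 2: ref 1 -> HIT, frames=[4,1,-] (faults so far: 2)
  step 3: ref 6 -> FAULT, frames=[4,1,6] (faults so far: 3)
  step 4: ref 4 -> HIT, frames=[4,1,6] (faults so far: 3)
  step 5: ref 6 -> HIT, frames=[4,1,6] (faults so far: 3)
  step 6: ref 5 -> FAULT, evict 4, frames=[5,1,6] (faults so far: 4)
  step 7: ref 5 -> HIT, frames=[5,1,6] (faults so far: 4)
  step 8: ref 2 -> FAULT, evict 1, frames=[5,2,6] (faults so far: 5)
  step 9: ref 4 -> FAULT, evict 6, frames=[5,2,4] (faults so far: 6)
  step 10: ref 4 -> HIT, frames=[5,2,4] (faults so far: 6)
  step 11: ref 3 -> FAULT, evict 5, frames=[3,2,4] (faults so far: 7)
  step 12: ref 4 -> HIT, frames=[3,2,4] (faults so far: 7)
  FIFO total faults: 7
--- LRU ---
  step 0: ref 4 -> FAULT, frames=[4,-,-] (faults so far: 1)
  step 1: ref 1 -> FAULT, frames=[4,1,-] (faults so far: 2)
  step 2: ref 1 -> HIT, frames=[4,1,-] (faults so far: 2)
  step 3: ref 6 -> FAULT, frames=[4,1,6] (faults so far: 3)
  step 4: ref 4 -> HIT, frames=[4,1,6] (faults so far: 3)
  step 5: ref 6 -> HIT, frames=[4,1,6] (faults so far: 3)
  step 6: ref 5 -> FAULT, evict 1, frames=[4,5,6] (faults so far: 4)
  step 7: ref 5 -> HIT, frames=[4,5,6] (faults so far: 4)
  step 8: ref 2 -> FAULT, evict 4, frames=[2,5,6] (faults so far: 5)
  step 9: ref 4 -> FAULT, evict 6, frames=[2,5,4] (faults so far: 6)
  step 10: ref 4 -> HIT, frames=[2,5,4] (faults so far: 6)
  step 11: ref 3 -> FAULT, evict 5, frames=[2,3,4] (faults so far: 7)
  step 12: ref 4 -> HIT, frames=[2,3,4] (faults so far: 7)
  LRU total faults: 7
--- Optimal ---
  step 0: ref 4 -> FAULT, frames=[4,-,-] (faults so far: 1)
  step 1: ref 1 -> FAULT, frames=[4,1,-] (faults so far: 2)
  step 2: ref 1 -> HIT, frames=[4,1,-] (faults so far: 2)
  step 3: ref 6 -> FAULT, frames=[4,1,6] (faults so far: 3)
  step 4: ref 4 -> HIT, frames=[4,1,6] (faults so far: 3)
  step 5: ref 6 -> HIT, frames=[4,1,6] (faults so far: 3)
  step 6: ref 5 -> FAULT, evict 1, frames=[4,5,6] (faults so far: 4)
  step 7: ref 5 -> HIT, frames=[4,5,6] (faults so far: 4)
  step 8: ref 2 -> FAULT, evict 5, frames=[4,2,6] (faults so far: 5)
  step 9: ref 4 -> HIT, frames=[4,2,6] (faults so far: 5)
  step 10: ref 4 -> HIT, frames=[4,2,6] (faults so far: 5)
  step 11: ref 3 -> FAULT, evict 2, frames=[4,3,6] (faults so far: 6)
  step 12: ref 4 -> HIT, frames=[4,3,6] (faults so far: 6)
  Optimal total faults: 6

Answer: 7 7 6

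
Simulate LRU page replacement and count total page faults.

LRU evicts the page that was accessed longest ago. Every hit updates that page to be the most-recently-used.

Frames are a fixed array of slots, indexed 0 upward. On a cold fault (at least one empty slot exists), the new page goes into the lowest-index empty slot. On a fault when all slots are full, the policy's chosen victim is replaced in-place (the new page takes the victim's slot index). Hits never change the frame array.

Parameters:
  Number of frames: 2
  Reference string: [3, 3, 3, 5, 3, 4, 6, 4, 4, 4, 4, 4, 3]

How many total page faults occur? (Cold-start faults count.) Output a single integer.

Step 0: ref 3 → FAULT, frames=[3,-]
Step 1: ref 3 → HIT, frames=[3,-]
Step 2: ref 3 → HIT, frames=[3,-]
Step 3: ref 5 → FAULT, frames=[3,5]
Step 4: ref 3 → HIT, frames=[3,5]
Step 5: ref 4 → FAULT (evict 5), frames=[3,4]
Step 6: ref 6 → FAULT (evict 3), frames=[6,4]
Step 7: ref 4 → HIT, frames=[6,4]
Step 8: ref 4 → HIT, frames=[6,4]
Step 9: ref 4 → HIT, frames=[6,4]
Step 10: ref 4 → HIT, frames=[6,4]
Step 11: ref 4 → HIT, frames=[6,4]
Step 12: ref 3 → FAULT (evict 6), frames=[3,4]
Total faults: 5

Answer: 5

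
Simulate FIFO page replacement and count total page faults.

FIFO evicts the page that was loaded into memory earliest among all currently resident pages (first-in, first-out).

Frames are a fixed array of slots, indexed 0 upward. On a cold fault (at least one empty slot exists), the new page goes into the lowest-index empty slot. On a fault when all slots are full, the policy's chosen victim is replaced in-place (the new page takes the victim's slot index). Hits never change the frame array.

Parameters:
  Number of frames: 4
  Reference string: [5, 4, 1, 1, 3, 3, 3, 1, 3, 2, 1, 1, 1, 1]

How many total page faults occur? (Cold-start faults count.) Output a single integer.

Step 0: ref 5 → FAULT, frames=[5,-,-,-]
Step 1: ref 4 → FAULT, frames=[5,4,-,-]
Step 2: ref 1 → FAULT, frames=[5,4,1,-]
Step 3: ref 1 → HIT, frames=[5,4,1,-]
Step 4: ref 3 → FAULT, frames=[5,4,1,3]
Step 5: ref 3 → HIT, frames=[5,4,1,3]
Step 6: ref 3 → HIT, frames=[5,4,1,3]
Step 7: ref 1 → HIT, frames=[5,4,1,3]
Step 8: ref 3 → HIT, frames=[5,4,1,3]
Step 9: ref 2 → FAULT (evict 5), frames=[2,4,1,3]
Step 10: ref 1 → HIT, frames=[2,4,1,3]
Step 11: ref 1 → HIT, frames=[2,4,1,3]
Step 12: ref 1 → HIT, frames=[2,4,1,3]
Step 13: ref 1 → HIT, frames=[2,4,1,3]
Total faults: 5

Answer: 5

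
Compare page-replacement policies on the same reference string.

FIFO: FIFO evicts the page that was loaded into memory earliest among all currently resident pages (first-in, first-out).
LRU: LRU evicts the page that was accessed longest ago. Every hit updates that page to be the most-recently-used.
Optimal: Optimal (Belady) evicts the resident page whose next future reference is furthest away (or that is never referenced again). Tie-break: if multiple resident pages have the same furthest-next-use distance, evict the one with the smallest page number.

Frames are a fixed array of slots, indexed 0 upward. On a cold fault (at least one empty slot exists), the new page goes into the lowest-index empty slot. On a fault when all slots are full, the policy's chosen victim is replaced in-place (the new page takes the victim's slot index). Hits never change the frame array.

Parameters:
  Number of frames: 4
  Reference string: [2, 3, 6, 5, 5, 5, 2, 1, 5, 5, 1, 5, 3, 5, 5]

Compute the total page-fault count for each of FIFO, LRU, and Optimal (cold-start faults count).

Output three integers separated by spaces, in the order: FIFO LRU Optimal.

Answer: 5 6 5

Derivation:
--- FIFO ---
  step 0: ref 2 -> FAULT, frames=[2,-,-,-] (faults so far: 1)
  step 1: ref 3 -> FAULT, frames=[2,3,-,-] (faults so far: 2)
  step 2: ref 6 -> FAULT, frames=[2,3,6,-] (faults so far: 3)
  step 3: ref 5 -> FAULT, frames=[2,3,6,5] (faults so far: 4)
  step 4: ref 5 -> HIT, frames=[2,3,6,5] (faults so far: 4)
  step 5: ref 5 -> HIT, frames=[2,3,6,5] (faults so far: 4)
  step 6: ref 2 -> HIT, frames=[2,3,6,5] (faults so far: 4)
  step 7: ref 1 -> FAULT, evict 2, frames=[1,3,6,5] (faults so far: 5)
  step 8: ref 5 -> HIT, frames=[1,3,6,5] (faults so far: 5)
  step 9: ref 5 -> HIT, frames=[1,3,6,5] (faults so far: 5)
  step 10: ref 1 -> HIT, frames=[1,3,6,5] (faults so far: 5)
  step 11: ref 5 -> HIT, frames=[1,3,6,5] (faults so far: 5)
  step 12: ref 3 -> HIT, frames=[1,3,6,5] (faults so far: 5)
  step 13: ref 5 -> HIT, frames=[1,3,6,5] (faults so far: 5)
  step 14: ref 5 -> HIT, frames=[1,3,6,5] (faults so far: 5)
  FIFO total faults: 5
--- LRU ---
  step 0: ref 2 -> FAULT, frames=[2,-,-,-] (faults so far: 1)
  step 1: ref 3 -> FAULT, frames=[2,3,-,-] (faults so far: 2)
  step 2: ref 6 -> FAULT, frames=[2,3,6,-] (faults so far: 3)
  step 3: ref 5 -> FAULT, frames=[2,3,6,5] (faults so far: 4)
  step 4: ref 5 -> HIT, frames=[2,3,6,5] (faults so far: 4)
  step 5: ref 5 -> HIT, frames=[2,3,6,5] (faults so far: 4)
  step 6: ref 2 -> HIT, frames=[2,3,6,5] (faults so far: 4)
  step 7: ref 1 -> FAULT, evict 3, frames=[2,1,6,5] (faults so far: 5)
  step 8: ref 5 -> HIT, frames=[2,1,6,5] (faults so far: 5)
  step 9: ref 5 -> HIT, frames=[2,1,6,5] (faults so far: 5)
  step 10: ref 1 -> HIT, frames=[2,1,6,5] (faults so far: 5)
  step 11: ref 5 -> HIT, frames=[2,1,6,5] (faults so far: 5)
  step 12: ref 3 -> FAULT, evict 6, frames=[2,1,3,5] (faults so far: 6)
  step 13: ref 5 -> HIT, frames=[2,1,3,5] (faults so far: 6)
  step 14: ref 5 -> HIT, frames=[2,1,3,5] (faults so far: 6)
  LRU total faults: 6
--- Optimal ---
  step 0: ref 2 -> FAULT, frames=[2,-,-,-] (faults so far: 1)
  step 1: ref 3 -> FAULT, frames=[2,3,-,-] (faults so far: 2)
  step 2: ref 6 -> FAULT, frames=[2,3,6,-] (faults so far: 3)
  step 3: ref 5 -> FAULT, frames=[2,3,6,5] (faults so far: 4)
  step 4: ref 5 -> HIT, frames=[2,3,6,5] (faults so far: 4)
  step 5: ref 5 -> HIT, frames=[2,3,6,5] (faults so far: 4)
  step 6: ref 2 -> HIT, frames=[2,3,6,5] (faults so far: 4)
  step 7: ref 1 -> FAULT, evict 2, frames=[1,3,6,5] (faults so far: 5)
  step 8: ref 5 -> HIT, frames=[1,3,6,5] (faults so far: 5)
  step 9: ref 5 -> HIT, frames=[1,3,6,5] (faults so far: 5)
  step 10: ref 1 -> HIT, frames=[1,3,6,5] (faults so far: 5)
  step 11: ref 5 -> HIT, frames=[1,3,6,5] (faults so far: 5)
  step 12: ref 3 -> HIT, frames=[1,3,6,5] (faults so far: 5)
  step 13: ref 5 -> HIT, frames=[1,3,6,5] (faults so far: 5)
  step 14: ref 5 -> HIT, frames=[1,3,6,5] (faults so far: 5)
  Optimal total faults: 5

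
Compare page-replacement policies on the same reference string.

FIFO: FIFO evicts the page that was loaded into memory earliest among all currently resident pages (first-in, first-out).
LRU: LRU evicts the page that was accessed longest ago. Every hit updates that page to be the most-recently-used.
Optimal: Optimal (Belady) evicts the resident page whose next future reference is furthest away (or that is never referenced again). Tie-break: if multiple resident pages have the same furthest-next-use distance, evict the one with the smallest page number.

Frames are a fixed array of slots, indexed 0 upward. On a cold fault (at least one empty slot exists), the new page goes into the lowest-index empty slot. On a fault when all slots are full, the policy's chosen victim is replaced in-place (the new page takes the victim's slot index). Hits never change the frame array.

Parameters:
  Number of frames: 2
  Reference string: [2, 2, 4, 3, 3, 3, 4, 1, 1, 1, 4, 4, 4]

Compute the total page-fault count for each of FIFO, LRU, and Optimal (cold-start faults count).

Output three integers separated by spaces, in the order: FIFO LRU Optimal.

--- FIFO ---
  step 0: ref 2 -> FAULT, frames=[2,-] (faults so far: 1)
  step 1: ref 2 -> HIT, frames=[2,-] (faults so far: 1)
  step 2: ref 4 -> FAULT, frames=[2,4] (faults so far: 2)
  step 3: ref 3 -> FAULT, evict 2, frames=[3,4] (faults so far: 3)
  step 4: ref 3 -> HIT, frames=[3,4] (faults so far: 3)
  step 5: ref 3 -> HIT, frames=[3,4] (faults so far: 3)
  step 6: ref 4 -> HIT, frames=[3,4] (faults so far: 3)
  step 7: ref 1 -> FAULT, evict 4, frames=[3,1] (faults so far: 4)
  step 8: ref 1 -> HIT, frames=[3,1] (faults so far: 4)
  step 9: ref 1 -> HIT, frames=[3,1] (faults so far: 4)
  step 10: ref 4 -> FAULT, evict 3, frames=[4,1] (faults so far: 5)
  step 11: ref 4 -> HIT, frames=[4,1] (faults so far: 5)
  step 12: ref 4 -> HIT, frames=[4,1] (faults so far: 5)
  FIFO total faults: 5
--- LRU ---
  step 0: ref 2 -> FAULT, frames=[2,-] (faults so far: 1)
  step 1: ref 2 -> HIT, frames=[2,-] (faults so far: 1)
  step 2: ref 4 -> FAULT, frames=[2,4] (faults so far: 2)
  step 3: ref 3 -> FAULT, evict 2, frames=[3,4] (faults so far: 3)
  step 4: ref 3 -> HIT, frames=[3,4] (faults so far: 3)
  step 5: ref 3 -> HIT, frames=[3,4] (faults so far: 3)
  step 6: ref 4 -> HIT, frames=[3,4] (faults so far: 3)
  step 7: ref 1 -> FAULT, evict 3, frames=[1,4] (faults so far: 4)
  step 8: ref 1 -> HIT, frames=[1,4] (faults so far: 4)
  step 9: ref 1 -> HIT, frames=[1,4] (faults so far: 4)
  step 10: ref 4 -> HIT, frames=[1,4] (faults so far: 4)
  step 11: ref 4 -> HIT, frames=[1,4] (faults so far: 4)
  step 12: ref 4 -> HIT, frames=[1,4] (faults so far: 4)
  LRU total faults: 4
--- Optimal ---
  step 0: ref 2 -> FAULT, frames=[2,-] (faults so far: 1)
  step 1: ref 2 -> HIT, frames=[2,-] (faults so far: 1)
  step 2: ref 4 -> FAULT, frames=[2,4] (faults so far: 2)
  step 3: ref 3 -> FAULT, evict 2, frames=[3,4] (faults so far: 3)
  step 4: ref 3 -> HIT, frames=[3,4] (faults so far: 3)
  step 5: ref 3 -> HIT, frames=[3,4] (faults so far: 3)
  step 6: ref 4 -> HIT, frames=[3,4] (faults so far: 3)
  step 7: ref 1 -> FAULT, evict 3, frames=[1,4] (faults so far: 4)
  step 8: ref 1 -> HIT, frames=[1,4] (faults so far: 4)
  step 9: ref 1 -> HIT, frames=[1,4] (faults so far: 4)
  step 10: ref 4 -> HIT, frames=[1,4] (faults so far: 4)
  step 11: ref 4 -> HIT, frames=[1,4] (faults so far: 4)
  step 12: ref 4 -> HIT, frames=[1,4] (faults so far: 4)
  Optimal total faults: 4

Answer: 5 4 4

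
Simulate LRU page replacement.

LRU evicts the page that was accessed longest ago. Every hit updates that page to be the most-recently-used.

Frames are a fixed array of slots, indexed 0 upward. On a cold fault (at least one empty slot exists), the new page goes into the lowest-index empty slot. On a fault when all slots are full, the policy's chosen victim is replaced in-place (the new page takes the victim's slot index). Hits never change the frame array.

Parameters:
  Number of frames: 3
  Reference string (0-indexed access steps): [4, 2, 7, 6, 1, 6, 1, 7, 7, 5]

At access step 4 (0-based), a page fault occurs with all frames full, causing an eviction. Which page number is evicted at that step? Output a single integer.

Step 0: ref 4 -> FAULT, frames=[4,-,-]
Step 1: ref 2 -> FAULT, frames=[4,2,-]
Step 2: ref 7 -> FAULT, frames=[4,2,7]
Step 3: ref 6 -> FAULT, evict 4, frames=[6,2,7]
Step 4: ref 1 -> FAULT, evict 2, frames=[6,1,7]
At step 4: evicted page 2

Answer: 2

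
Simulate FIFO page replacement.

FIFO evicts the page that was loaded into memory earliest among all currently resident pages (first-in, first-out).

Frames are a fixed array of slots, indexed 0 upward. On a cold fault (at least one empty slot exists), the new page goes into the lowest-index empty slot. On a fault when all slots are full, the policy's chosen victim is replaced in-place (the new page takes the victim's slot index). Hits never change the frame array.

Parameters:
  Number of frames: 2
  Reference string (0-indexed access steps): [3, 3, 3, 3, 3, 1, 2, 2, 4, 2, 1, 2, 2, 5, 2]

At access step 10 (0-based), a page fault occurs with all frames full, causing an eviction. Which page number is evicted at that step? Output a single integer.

Step 0: ref 3 -> FAULT, frames=[3,-]
Step 1: ref 3 -> HIT, frames=[3,-]
Step 2: ref 3 -> HIT, frames=[3,-]
Step 3: ref 3 -> HIT, frames=[3,-]
Step 4: ref 3 -> HIT, frames=[3,-]
Step 5: ref 1 -> FAULT, frames=[3,1]
Step 6: ref 2 -> FAULT, evict 3, frames=[2,1]
Step 7: ref 2 -> HIT, frames=[2,1]
Step 8: ref 4 -> FAULT, evict 1, frames=[2,4]
Step 9: ref 2 -> HIT, frames=[2,4]
Step 10: ref 1 -> FAULT, evict 2, frames=[1,4]
At step 10: evicted page 2

Answer: 2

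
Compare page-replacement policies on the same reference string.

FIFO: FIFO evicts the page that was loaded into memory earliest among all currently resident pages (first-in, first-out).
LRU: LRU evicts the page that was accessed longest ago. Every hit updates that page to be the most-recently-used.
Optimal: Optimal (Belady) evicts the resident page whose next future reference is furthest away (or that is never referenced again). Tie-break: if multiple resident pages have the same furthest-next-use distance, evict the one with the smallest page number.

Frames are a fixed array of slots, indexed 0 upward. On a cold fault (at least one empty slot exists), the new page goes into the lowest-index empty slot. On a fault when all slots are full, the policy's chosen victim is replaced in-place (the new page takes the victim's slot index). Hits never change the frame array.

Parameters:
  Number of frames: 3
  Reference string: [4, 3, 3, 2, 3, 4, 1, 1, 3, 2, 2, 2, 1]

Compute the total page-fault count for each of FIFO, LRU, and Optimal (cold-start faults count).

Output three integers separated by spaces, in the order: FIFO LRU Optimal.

Answer: 4 5 4

Derivation:
--- FIFO ---
  step 0: ref 4 -> FAULT, frames=[4,-,-] (faults so far: 1)
  step 1: ref 3 -> FAULT, frames=[4,3,-] (faults so far: 2)
  step 2: ref 3 -> HIT, frames=[4,3,-] (faults so far: 2)
  step 3: ref 2 -> FAULT, frames=[4,3,2] (faults so far: 3)
  step 4: ref 3 -> HIT, frames=[4,3,2] (faults so far: 3)
  step 5: ref 4 -> HIT, frames=[4,3,2] (faults so far: 3)
  step 6: ref 1 -> FAULT, evict 4, frames=[1,3,2] (faults so far: 4)
  step 7: ref 1 -> HIT, frames=[1,3,2] (faults so far: 4)
  step 8: ref 3 -> HIT, frames=[1,3,2] (faults so far: 4)
  step 9: ref 2 -> HIT, frames=[1,3,2] (faults so far: 4)
  step 10: ref 2 -> HIT, frames=[1,3,2] (faults so far: 4)
  step 11: ref 2 -> HIT, frames=[1,3,2] (faults so far: 4)
  step 12: ref 1 -> HIT, frames=[1,3,2] (faults so far: 4)
  FIFO total faults: 4
--- LRU ---
  step 0: ref 4 -> FAULT, frames=[4,-,-] (faults so far: 1)
  step 1: ref 3 -> FAULT, frames=[4,3,-] (faults so far: 2)
  step 2: ref 3 -> HIT, frames=[4,3,-] (faults so far: 2)
  step 3: ref 2 -> FAULT, frames=[4,3,2] (faults so far: 3)
  step 4: ref 3 -> HIT, frames=[4,3,2] (faults so far: 3)
  step 5: ref 4 -> HIT, frames=[4,3,2] (faults so far: 3)
  step 6: ref 1 -> FAULT, evict 2, frames=[4,3,1] (faults so far: 4)
  step 7: ref 1 -> HIT, frames=[4,3,1] (faults so far: 4)
  step 8: ref 3 -> HIT, frames=[4,3,1] (faults so far: 4)
  step 9: ref 2 -> FAULT, evict 4, frames=[2,3,1] (faults so far: 5)
  step 10: ref 2 -> HIT, frames=[2,3,1] (faults so far: 5)
  step 11: ref 2 -> HIT, frames=[2,3,1] (faults so far: 5)
  step 12: ref 1 -> HIT, frames=[2,3,1] (faults so far: 5)
  LRU total faults: 5
--- Optimal ---
  step 0: ref 4 -> FAULT, frames=[4,-,-] (faults so far: 1)
  step 1: ref 3 -> FAULT, frames=[4,3,-] (faults so far: 2)
  step 2: ref 3 -> HIT, frames=[4,3,-] (faults so far: 2)
  step 3: ref 2 -> FAULT, frames=[4,3,2] (faults so far: 3)
  step 4: ref 3 -> HIT, frames=[4,3,2] (faults so far: 3)
  step 5: ref 4 -> HIT, frames=[4,3,2] (faults so far: 3)
  step 6: ref 1 -> FAULT, evict 4, frames=[1,3,2] (faults so far: 4)
  step 7: ref 1 -> HIT, frames=[1,3,2] (faults so far: 4)
  step 8: ref 3 -> HIT, frames=[1,3,2] (faults so far: 4)
  step 9: ref 2 -> HIT, frames=[1,3,2] (faults so far: 4)
  step 10: ref 2 -> HIT, frames=[1,3,2] (faults so far: 4)
  step 11: ref 2 -> HIT, frames=[1,3,2] (faults so far: 4)
  step 12: ref 1 -> HIT, frames=[1,3,2] (faults so far: 4)
  Optimal total faults: 4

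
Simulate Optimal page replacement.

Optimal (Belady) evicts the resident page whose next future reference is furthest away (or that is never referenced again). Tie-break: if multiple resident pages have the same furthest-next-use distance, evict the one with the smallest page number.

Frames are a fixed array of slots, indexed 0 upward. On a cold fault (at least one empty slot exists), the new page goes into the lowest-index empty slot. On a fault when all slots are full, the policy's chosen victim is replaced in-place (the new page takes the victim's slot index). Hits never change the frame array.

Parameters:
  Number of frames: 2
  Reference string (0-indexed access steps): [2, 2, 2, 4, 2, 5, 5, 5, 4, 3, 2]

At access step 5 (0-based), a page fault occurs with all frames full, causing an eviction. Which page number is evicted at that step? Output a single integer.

Answer: 2

Derivation:
Step 0: ref 2 -> FAULT, frames=[2,-]
Step 1: ref 2 -> HIT, frames=[2,-]
Step 2: ref 2 -> HIT, frames=[2,-]
Step 3: ref 4 -> FAULT, frames=[2,4]
Step 4: ref 2 -> HIT, frames=[2,4]
Step 5: ref 5 -> FAULT, evict 2, frames=[5,4]
At step 5: evicted page 2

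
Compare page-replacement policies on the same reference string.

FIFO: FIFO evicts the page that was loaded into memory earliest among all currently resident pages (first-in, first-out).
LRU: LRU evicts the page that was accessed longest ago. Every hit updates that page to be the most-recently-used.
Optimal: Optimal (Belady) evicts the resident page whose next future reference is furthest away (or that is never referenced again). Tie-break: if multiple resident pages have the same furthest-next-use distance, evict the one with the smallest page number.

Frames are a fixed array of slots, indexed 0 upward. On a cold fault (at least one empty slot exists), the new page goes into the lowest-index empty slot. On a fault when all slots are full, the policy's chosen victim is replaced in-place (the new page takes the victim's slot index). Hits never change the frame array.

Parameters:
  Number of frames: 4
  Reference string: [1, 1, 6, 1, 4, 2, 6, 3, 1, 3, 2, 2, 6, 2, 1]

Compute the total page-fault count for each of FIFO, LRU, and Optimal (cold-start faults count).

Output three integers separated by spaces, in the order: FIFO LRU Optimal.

Answer: 7 6 5

Derivation:
--- FIFO ---
  step 0: ref 1 -> FAULT, frames=[1,-,-,-] (faults so far: 1)
  step 1: ref 1 -> HIT, frames=[1,-,-,-] (faults so far: 1)
  step 2: ref 6 -> FAULT, frames=[1,6,-,-] (faults so far: 2)
  step 3: ref 1 -> HIT, frames=[1,6,-,-] (faults so far: 2)
  step 4: ref 4 -> FAULT, frames=[1,6,4,-] (faults so far: 3)
  step 5: ref 2 -> FAULT, frames=[1,6,4,2] (faults so far: 4)
  step 6: ref 6 -> HIT, frames=[1,6,4,2] (faults so far: 4)
  step 7: ref 3 -> FAULT, evict 1, frames=[3,6,4,2] (faults so far: 5)
  step 8: ref 1 -> FAULT, evict 6, frames=[3,1,4,2] (faults so far: 6)
  step 9: ref 3 -> HIT, frames=[3,1,4,2] (faults so far: 6)
  step 10: ref 2 -> HIT, frames=[3,1,4,2] (faults so far: 6)
  step 11: ref 2 -> HIT, frames=[3,1,4,2] (faults so far: 6)
  step 12: ref 6 -> FAULT, evict 4, frames=[3,1,6,2] (faults so far: 7)
  step 13: ref 2 -> HIT, frames=[3,1,6,2] (faults so far: 7)
  step 14: ref 1 -> HIT, frames=[3,1,6,2] (faults so far: 7)
  FIFO total faults: 7
--- LRU ---
  step 0: ref 1 -> FAULT, frames=[1,-,-,-] (faults so far: 1)
  step 1: ref 1 -> HIT, frames=[1,-,-,-] (faults so far: 1)
  step 2: ref 6 -> FAULT, frames=[1,6,-,-] (faults so far: 2)
  step 3: ref 1 -> HIT, frames=[1,6,-,-] (faults so far: 2)
  step 4: ref 4 -> FAULT, frames=[1,6,4,-] (faults so far: 3)
  step 5: ref 2 -> FAULT, frames=[1,6,4,2] (faults so far: 4)
  step 6: ref 6 -> HIT, frames=[1,6,4,2] (faults so far: 4)
  step 7: ref 3 -> FAULT, evict 1, frames=[3,6,4,2] (faults so far: 5)
  step 8: ref 1 -> FAULT, evict 4, frames=[3,6,1,2] (faults so far: 6)
  step 9: ref 3 -> HIT, frames=[3,6,1,2] (faults so far: 6)
  step 10: ref 2 -> HIT, frames=[3,6,1,2] (faults so far: 6)
  step 11: ref 2 -> HIT, frames=[3,6,1,2] (faults so far: 6)
  step 12: ref 6 -> HIT, frames=[3,6,1,2] (faults so far: 6)
  step 13: ref 2 -> HIT, frames=[3,6,1,2] (faults so far: 6)
  step 14: ref 1 -> HIT, frames=[3,6,1,2] (faults so far: 6)
  LRU total faults: 6
--- Optimal ---
  step 0: ref 1 -> FAULT, frames=[1,-,-,-] (faults so far: 1)
  step 1: ref 1 -> HIT, frames=[1,-,-,-] (faults so far: 1)
  step 2: ref 6 -> FAULT, frames=[1,6,-,-] (faults so far: 2)
  step 3: ref 1 -> HIT, frames=[1,6,-,-] (faults so far: 2)
  step 4: ref 4 -> FAULT, frames=[1,6,4,-] (faults so far: 3)
  step 5: ref 2 -> FAULT, frames=[1,6,4,2] (faults so far: 4)
  step 6: ref 6 -> HIT, frames=[1,6,4,2] (faults so far: 4)
  step 7: ref 3 -> FAULT, evict 4, frames=[1,6,3,2] (faults so far: 5)
  step 8: ref 1 -> HIT, frames=[1,6,3,2] (faults so far: 5)
  step 9: ref 3 -> HIT, frames=[1,6,3,2] (faults so far: 5)
  step 10: ref 2 -> HIT, frames=[1,6,3,2] (faults so far: 5)
  step 11: ref 2 -> HIT, frames=[1,6,3,2] (faults so far: 5)
  step 12: ref 6 -> HIT, frames=[1,6,3,2] (faults so far: 5)
  step 13: ref 2 -> HIT, frames=[1,6,3,2] (faults so far: 5)
  step 14: ref 1 -> HIT, frames=[1,6,3,2] (faults so far: 5)
  Optimal total faults: 5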